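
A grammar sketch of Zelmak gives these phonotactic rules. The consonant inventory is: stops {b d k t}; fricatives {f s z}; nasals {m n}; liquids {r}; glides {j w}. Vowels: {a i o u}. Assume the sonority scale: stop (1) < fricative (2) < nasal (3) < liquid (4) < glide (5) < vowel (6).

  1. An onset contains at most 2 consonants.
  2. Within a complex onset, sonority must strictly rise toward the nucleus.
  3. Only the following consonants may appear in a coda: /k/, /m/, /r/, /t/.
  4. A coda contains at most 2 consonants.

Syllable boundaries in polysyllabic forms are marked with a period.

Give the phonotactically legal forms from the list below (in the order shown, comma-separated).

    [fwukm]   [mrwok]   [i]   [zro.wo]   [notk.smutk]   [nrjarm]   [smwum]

[fwukm], [i], [zro.wo], [notk.smutk]

[fwukm] — σ1 onset /fw/ (2→5 rises), coda /km/ (2C) ok → phonotactically legal
[mrwok] — violates constraint 1: syllable 1 onset /mrw/ has 3 consonants (> 2) → phonotactically illegal
[i] — σ1 onset /∅/, coda /∅/ ok → phonotactically legal
[zro.wo] — σ1 onset /zr/ (2→4 rises), coda /∅/ ok; σ2 onset /w/, coda /∅/ ok → phonotactically legal
[notk.smutk] — σ1 onset /n/, coda /tk/ (2C) ok; σ2 onset /sm/ (2→3 rises), coda /tk/ (2C) ok → phonotactically legal
[nrjarm] — violates constraint 1: syllable 1 onset /nrj/ has 3 consonants (> 2) → phonotactically illegal
[smwum] — violates constraint 1: syllable 1 onset /smw/ has 3 consonants (> 2) → phonotactically illegal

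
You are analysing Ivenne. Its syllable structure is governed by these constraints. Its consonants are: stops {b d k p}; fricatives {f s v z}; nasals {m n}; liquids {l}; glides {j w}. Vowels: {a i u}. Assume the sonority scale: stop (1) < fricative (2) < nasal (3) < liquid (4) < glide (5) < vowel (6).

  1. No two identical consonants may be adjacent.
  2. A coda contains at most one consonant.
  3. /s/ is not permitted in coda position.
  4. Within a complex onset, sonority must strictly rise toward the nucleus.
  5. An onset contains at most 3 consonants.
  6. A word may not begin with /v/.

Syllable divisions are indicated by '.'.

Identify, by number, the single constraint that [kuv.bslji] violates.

5

[kuv.bslji]: syllable 2 onset /bslj/ has 4 consonants (> 3).
This is a violation of constraint 5: "An onset contains at most 3 consonants."
The remaining constraints (1, 2, 3, 4, 6) are satisfied.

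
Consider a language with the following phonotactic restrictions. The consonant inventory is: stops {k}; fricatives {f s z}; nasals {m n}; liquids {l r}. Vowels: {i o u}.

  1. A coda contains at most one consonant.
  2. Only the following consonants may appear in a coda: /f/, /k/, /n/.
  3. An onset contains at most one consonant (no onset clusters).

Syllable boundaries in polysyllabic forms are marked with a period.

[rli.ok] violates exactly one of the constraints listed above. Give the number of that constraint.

3

[rli.ok]: syllable 1 onset /rl/ has 2 consonants (> 1).
This is a violation of constraint 3: "An onset contains at most one consonant (no onset clusters)."
The remaining constraints (1, 2) are satisfied.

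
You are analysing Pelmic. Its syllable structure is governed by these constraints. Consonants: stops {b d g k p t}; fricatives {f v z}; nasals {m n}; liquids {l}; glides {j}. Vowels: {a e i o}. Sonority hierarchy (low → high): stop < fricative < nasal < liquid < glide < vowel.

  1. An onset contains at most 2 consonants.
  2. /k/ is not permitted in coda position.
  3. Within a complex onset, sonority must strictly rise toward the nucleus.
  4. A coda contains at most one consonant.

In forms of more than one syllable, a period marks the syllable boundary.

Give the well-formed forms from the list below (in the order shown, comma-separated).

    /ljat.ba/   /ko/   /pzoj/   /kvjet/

/ljat.ba/, /ko/, /pzoj/

/ljat.ba/ — σ1 onset /lj/ (4→5 rises), coda /t/ ok; σ2 onset /b/, coda /∅/ ok → well-formed
/ko/ — σ1 onset /k/, coda /∅/ ok → well-formed
/pzoj/ — σ1 onset /pz/ (1→2 rises), coda /j/ ok → well-formed
/kvjet/ — violates constraint 1: syllable 1 onset /kvj/ has 3 consonants (> 2) → ill-formed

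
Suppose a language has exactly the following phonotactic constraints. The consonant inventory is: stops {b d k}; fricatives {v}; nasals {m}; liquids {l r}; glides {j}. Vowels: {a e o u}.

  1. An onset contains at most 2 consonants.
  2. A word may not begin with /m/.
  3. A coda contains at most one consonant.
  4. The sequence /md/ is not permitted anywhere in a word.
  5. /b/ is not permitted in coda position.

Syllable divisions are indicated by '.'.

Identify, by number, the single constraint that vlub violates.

vlub: syllable 1 coda contains /b/.
This is a violation of constraint 5: "/b/ is not permitted in coda position."
The remaining constraints (1, 2, 3, 4) are satisfied.

5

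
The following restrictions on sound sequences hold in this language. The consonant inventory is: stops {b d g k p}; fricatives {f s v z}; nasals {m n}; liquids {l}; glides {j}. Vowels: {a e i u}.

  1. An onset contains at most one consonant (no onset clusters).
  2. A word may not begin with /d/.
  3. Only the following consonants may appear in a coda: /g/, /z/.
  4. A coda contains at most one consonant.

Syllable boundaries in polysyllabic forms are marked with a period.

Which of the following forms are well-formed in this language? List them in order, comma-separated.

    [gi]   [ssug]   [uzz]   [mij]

[gi] — σ1 onset /g/, coda /∅/ ok → well-formed
[ssug] — violates constraint 1: syllable 1 onset /ss/ has 2 consonants (> 1) → ill-formed
[uzz] — violates constraint 4: syllable 1 coda /zz/ has 2 consonants (> 1) → ill-formed
[mij] — violates constraint 3: syllable 1 coda contains /j/, which is not a licensed coda consonant → ill-formed

[gi]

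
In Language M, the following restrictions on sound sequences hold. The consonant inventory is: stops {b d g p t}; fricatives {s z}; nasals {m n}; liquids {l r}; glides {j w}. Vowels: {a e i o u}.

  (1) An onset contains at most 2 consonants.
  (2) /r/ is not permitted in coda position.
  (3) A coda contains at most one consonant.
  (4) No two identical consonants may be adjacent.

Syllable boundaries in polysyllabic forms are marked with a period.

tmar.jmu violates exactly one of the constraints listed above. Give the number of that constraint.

tmar.jmu: syllable 1 coda contains /r/.
This is a violation of constraint 2: "/r/ is not permitted in coda position."
The remaining constraints (1, 3, 4) are satisfied.

2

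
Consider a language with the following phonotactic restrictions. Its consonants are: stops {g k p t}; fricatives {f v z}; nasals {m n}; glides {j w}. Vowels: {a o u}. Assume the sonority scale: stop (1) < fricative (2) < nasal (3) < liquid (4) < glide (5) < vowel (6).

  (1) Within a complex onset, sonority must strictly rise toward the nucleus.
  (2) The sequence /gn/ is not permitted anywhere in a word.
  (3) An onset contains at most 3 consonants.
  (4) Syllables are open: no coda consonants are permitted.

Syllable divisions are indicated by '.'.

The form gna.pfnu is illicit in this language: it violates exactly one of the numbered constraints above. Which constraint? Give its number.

2

gna.pfnu: contains banned sequence /gn/.
This is a violation of constraint 2: "The sequence /gn/ is not permitted anywhere in a word."
The remaining constraints (1, 3, 4) are satisfied.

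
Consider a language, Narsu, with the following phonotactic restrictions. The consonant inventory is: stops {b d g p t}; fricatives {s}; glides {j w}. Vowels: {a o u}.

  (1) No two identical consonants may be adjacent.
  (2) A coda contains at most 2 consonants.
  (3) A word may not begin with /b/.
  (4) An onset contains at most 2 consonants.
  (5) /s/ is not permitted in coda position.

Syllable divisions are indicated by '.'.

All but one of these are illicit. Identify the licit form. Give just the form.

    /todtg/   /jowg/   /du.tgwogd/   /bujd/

/todtg/ — violates constraint 2: syllable 1 coda /dtg/ has 3 consonants (> 2) → illicit
/jowg/ — σ1 onset /j/, coda /wg/ (2C) ok → licit
/du.tgwogd/ — violates constraint 4: syllable 2 onset /tgw/ has 3 consonants (> 2) → illicit
/bujd/ — violates constraint 3: word begins with /b/ → illicit

/jowg/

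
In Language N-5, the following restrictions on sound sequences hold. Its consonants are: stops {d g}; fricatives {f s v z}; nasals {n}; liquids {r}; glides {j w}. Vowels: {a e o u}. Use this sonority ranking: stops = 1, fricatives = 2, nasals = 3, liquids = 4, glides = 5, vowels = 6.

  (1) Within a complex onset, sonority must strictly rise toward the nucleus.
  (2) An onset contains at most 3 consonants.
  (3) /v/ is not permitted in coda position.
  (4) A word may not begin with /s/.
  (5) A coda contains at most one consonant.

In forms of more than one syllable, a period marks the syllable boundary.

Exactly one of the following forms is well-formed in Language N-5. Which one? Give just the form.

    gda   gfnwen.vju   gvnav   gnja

gnja

gda — violates constraint 1: syllable 1 onset /gd/: /g/ (stop, 1) → /d/ (stop, 1) does not rise → ill-formed
gfnwen.vju — violates constraint 2: syllable 1 onset /gfnw/ has 4 consonants (> 3) → ill-formed
gvnav — violates constraint 3: syllable 1 coda contains /v/ → ill-formed
gnja — σ1 onset /gnj/ (1→3→5 rises), coda /∅/ ok → well-formed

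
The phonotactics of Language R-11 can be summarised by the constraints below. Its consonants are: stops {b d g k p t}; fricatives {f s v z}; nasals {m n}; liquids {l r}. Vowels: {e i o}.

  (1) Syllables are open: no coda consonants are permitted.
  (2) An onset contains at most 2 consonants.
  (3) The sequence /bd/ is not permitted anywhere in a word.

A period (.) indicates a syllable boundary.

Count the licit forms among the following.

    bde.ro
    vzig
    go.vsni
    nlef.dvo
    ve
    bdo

1

bde.ro — violates constraint 3: contains banned sequence /bd/ → illicit
vzig — violates constraint 1: syllable 1 coda /g/ has 1 consonant (> 0) → illicit
go.vsni — violates constraint 2: syllable 2 onset /vsn/ has 3 consonants (> 2) → illicit
nlef.dvo — violates constraint 1: syllable 1 coda /f/ has 1 consonant (> 0) → illicit
ve — σ1 onset /v/, coda /∅/ ok → licit
bdo — violates constraint 3: contains banned sequence /bd/ → illicit
Licit: ve → 1.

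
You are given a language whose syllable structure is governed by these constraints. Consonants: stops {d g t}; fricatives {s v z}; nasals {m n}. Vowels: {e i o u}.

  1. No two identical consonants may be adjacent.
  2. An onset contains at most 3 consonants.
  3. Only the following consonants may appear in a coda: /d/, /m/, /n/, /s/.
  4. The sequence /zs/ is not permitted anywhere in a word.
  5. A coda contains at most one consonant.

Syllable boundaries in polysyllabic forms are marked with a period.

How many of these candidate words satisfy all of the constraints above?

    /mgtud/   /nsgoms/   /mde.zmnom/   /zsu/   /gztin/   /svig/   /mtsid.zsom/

/mgtud/ — σ1 onset /mgt/ (3C), coda /d/ ok → well-formed
/nsgoms/ — violates constraint 5: syllable 1 coda /ms/ has 2 consonants (> 1) → ill-formed
/mde.zmnom/ — σ1 onset /md/ (2C), coda /∅/ ok; σ2 onset /zmn/ (3C), coda /m/ ok → well-formed
/zsu/ — violates constraint 4: contains banned sequence /zs/ → ill-formed
/gztin/ — σ1 onset /gzt/ (3C), coda /n/ ok → well-formed
/svig/ — violates constraint 3: syllable 1 coda contains /g/, which is not a licensed coda consonant → ill-formed
/mtsid.zsom/ — violates constraint 4: contains banned sequence /zs/ → ill-formed
Well-formed: /mgtud/, /mde.zmnom/, /gztin/ → 3.

3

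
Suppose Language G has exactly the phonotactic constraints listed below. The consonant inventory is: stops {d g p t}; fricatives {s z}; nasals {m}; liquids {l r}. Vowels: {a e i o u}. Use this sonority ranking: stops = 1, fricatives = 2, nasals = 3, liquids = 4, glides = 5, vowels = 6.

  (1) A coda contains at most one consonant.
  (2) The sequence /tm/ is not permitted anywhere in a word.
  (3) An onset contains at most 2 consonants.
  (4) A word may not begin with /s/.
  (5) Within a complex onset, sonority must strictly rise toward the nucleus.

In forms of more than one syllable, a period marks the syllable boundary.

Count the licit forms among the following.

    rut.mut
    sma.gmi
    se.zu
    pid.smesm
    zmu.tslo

0

rut.mut — violates constraint 2: contains banned sequence /tm/ → illicit
sma.gmi — violates constraint 4: word begins with /s/ → illicit
se.zu — violates constraint 4: word begins with /s/ → illicit
pid.smesm — violates constraint 1: syllable 2 coda /sm/ has 2 consonants (> 1) → illicit
zmu.tslo — violates constraint 3: syllable 2 onset /tsl/ has 3 consonants (> 2) → illicit
No form is licit → 0.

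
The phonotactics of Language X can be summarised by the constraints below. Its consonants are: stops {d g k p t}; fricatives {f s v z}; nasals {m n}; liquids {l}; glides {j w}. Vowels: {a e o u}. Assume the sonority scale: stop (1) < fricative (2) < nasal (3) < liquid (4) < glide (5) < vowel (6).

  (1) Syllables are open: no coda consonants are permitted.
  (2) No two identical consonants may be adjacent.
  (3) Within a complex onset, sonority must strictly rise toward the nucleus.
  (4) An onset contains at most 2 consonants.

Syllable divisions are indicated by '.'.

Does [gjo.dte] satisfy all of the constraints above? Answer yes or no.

no

[gjo.dte] — violates constraint 3: syllable 2 onset /dt/: /d/ (stop, 1) → /t/ (stop, 1) does not rise → not permitted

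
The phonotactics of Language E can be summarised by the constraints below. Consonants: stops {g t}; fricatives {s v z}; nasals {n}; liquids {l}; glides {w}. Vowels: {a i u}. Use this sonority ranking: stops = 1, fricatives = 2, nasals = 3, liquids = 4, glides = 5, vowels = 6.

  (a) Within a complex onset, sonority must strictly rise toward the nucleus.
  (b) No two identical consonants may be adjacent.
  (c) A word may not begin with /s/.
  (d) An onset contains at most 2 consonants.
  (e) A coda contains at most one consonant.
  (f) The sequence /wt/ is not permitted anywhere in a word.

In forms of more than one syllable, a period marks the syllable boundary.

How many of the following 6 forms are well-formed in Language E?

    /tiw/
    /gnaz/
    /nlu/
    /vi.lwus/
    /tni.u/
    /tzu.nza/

/tiw/ — σ1 onset /t/, coda /w/ ok → well-formed
/gnaz/ — σ1 onset /gn/ (1→3 rises), coda /z/ ok → well-formed
/nlu/ — σ1 onset /nl/ (3→4 rises), coda /∅/ ok → well-formed
/vi.lwus/ — σ1 onset /v/, coda /∅/ ok; σ2 onset /lw/ (4→5 rises), coda /s/ ok → well-formed
/tni.u/ — σ1 onset /tn/ (1→3 rises), coda /∅/ ok; σ2 onset /∅/, coda /∅/ ok → well-formed
/tzu.nza/ — violates constraint (a): syllable 2 onset /nz/: /n/ (nasal, 3) → /z/ (fricative, 2) does not rise → ill-formed
Well-formed: /tiw/, /gnaz/, /nlu/, /vi.lwus/, /tni.u/ → 5.

5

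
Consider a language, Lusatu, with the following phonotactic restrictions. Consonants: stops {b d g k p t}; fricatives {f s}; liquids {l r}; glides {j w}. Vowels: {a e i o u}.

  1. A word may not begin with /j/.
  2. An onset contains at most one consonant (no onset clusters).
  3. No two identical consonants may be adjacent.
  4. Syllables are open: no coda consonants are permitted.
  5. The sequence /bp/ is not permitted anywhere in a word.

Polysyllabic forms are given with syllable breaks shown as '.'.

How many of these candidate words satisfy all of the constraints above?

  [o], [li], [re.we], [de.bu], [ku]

[o] — σ1 onset /∅/, coda /∅/ ok → phonotactically legal
[li] — σ1 onset /l/, coda /∅/ ok → phonotactically legal
[re.we] — σ1 onset /r/, coda /∅/ ok; σ2 onset /w/, coda /∅/ ok → phonotactically legal
[de.bu] — σ1 onset /d/, coda /∅/ ok; σ2 onset /b/, coda /∅/ ok → phonotactically legal
[ku] — σ1 onset /k/, coda /∅/ ok → phonotactically legal
Phonotactically legal: [o], [li], [re.we], [de.bu], [ku] → 5.

5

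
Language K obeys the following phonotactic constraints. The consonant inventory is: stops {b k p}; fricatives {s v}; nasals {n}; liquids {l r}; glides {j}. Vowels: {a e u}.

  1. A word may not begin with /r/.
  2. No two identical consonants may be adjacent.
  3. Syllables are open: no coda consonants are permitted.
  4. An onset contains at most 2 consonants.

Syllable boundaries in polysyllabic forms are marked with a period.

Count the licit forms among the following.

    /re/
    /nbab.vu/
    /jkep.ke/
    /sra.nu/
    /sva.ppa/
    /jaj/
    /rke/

/re/ — violates constraint 1: word begins with /r/ → illicit
/nbab.vu/ — violates constraint 3: syllable 1 coda /b/ has 1 consonant (> 0) → illicit
/jkep.ke/ — violates constraint 3: syllable 1 coda /p/ has 1 consonant (> 0) → illicit
/sra.nu/ — σ1 onset /sr/ (2C), coda /∅/ ok; σ2 onset /n/, coda /∅/ ok → licit
/sva.ppa/ — violates constraint 2: adjacent identical consonants /pp/ → illicit
/jaj/ — violates constraint 3: syllable 1 coda /j/ has 1 consonant (> 0) → illicit
/rke/ — violates constraint 1: word begins with /r/ → illicit
Licit: /sra.nu/ → 1.

1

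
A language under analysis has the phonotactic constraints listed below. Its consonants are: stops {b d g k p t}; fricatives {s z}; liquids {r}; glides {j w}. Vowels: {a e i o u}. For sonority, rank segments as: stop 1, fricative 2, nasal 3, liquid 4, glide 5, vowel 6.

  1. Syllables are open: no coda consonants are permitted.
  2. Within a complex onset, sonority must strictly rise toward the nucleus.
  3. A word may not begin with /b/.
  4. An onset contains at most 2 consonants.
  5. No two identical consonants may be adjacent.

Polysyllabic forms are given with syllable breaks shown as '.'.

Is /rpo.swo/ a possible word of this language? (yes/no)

no

/rpo.swo/ — violates constraint 2: syllable 1 onset /rp/: /r/ (liquid, 4) → /p/ (stop, 1) does not rise → phonotactically illegal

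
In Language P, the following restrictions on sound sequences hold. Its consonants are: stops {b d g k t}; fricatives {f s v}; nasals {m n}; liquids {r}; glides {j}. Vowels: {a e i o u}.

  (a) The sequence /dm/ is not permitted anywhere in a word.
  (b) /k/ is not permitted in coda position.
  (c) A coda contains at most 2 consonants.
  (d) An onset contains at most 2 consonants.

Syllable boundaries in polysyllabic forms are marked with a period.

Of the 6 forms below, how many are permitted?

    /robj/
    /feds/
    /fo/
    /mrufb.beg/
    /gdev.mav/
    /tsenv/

/robj/ — σ1 onset /r/, coda /bj/ (2C) ok → permitted
/feds/ — σ1 onset /f/, coda /ds/ (2C) ok → permitted
/fo/ — σ1 onset /f/, coda /∅/ ok → permitted
/mrufb.beg/ — σ1 onset /mr/ (2C), coda /fb/ (2C) ok; σ2 onset /b/, coda /g/ ok → permitted
/gdev.mav/ — σ1 onset /gd/ (2C), coda /v/ ok; σ2 onset /m/, coda /v/ ok → permitted
/tsenv/ — σ1 onset /ts/ (2C), coda /nv/ (2C) ok → permitted
Permitted: /robj/, /feds/, /fo/, /mrufb.beg/, /gdev.mav/, /tsenv/ → 6.

6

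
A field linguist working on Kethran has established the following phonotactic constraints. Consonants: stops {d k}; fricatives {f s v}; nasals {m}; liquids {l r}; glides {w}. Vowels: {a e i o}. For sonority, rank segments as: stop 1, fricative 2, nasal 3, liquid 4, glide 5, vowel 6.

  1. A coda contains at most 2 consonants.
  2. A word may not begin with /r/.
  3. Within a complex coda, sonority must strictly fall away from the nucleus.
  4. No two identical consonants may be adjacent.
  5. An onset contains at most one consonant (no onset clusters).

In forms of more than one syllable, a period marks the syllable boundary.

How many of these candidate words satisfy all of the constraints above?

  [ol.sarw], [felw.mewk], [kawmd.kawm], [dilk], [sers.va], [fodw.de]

[ol.sarw] — violates constraint 3: syllable 2 coda /rw/: /r/ (liquid, 4) → /w/ (glide, 5) does not fall → ill-formed
[felw.mewk] — violates constraint 3: syllable 1 coda /lw/: /l/ (liquid, 4) → /w/ (glide, 5) does not fall → ill-formed
[kawmd.kawm] — violates constraint 1: syllable 1 coda /wmd/ has 3 consonants (> 2) → ill-formed
[dilk] — σ1 onset /d/, coda /lk/ (4→1 falls) ok → well-formed
[sers.va] — σ1 onset /s/, coda /rs/ (4→2 falls) ok; σ2 onset /v/, coda /∅/ ok → well-formed
[fodw.de] — violates constraint 3: syllable 1 coda /dw/: /d/ (stop, 1) → /w/ (glide, 5) does not fall → ill-formed
Well-formed: [dilk], [sers.va] → 2.

2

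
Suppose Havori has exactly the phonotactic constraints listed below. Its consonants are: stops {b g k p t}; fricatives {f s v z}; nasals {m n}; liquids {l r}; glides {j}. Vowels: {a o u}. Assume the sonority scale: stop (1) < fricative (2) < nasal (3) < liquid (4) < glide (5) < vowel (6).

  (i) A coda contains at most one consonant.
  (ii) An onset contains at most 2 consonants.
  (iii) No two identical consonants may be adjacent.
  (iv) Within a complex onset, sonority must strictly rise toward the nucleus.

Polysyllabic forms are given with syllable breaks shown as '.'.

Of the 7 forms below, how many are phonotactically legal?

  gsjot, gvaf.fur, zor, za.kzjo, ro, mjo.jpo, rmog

gsjot — violates constraint (ii): syllable 1 onset /gsj/ has 3 consonants (> 2) → phonotactically illegal
gvaf.fur — violates constraint (iii): adjacent identical consonants /ff/ → phonotactically illegal
zor — σ1 onset /z/, coda /r/ ok → phonotactically legal
za.kzjo — violates constraint (ii): syllable 2 onset /kzj/ has 3 consonants (> 2) → phonotactically illegal
ro — σ1 onset /r/, coda /∅/ ok → phonotactically legal
mjo.jpo — violates constraint (iv): syllable 2 onset /jp/: /j/ (glide, 5) → /p/ (stop, 1) does not rise → phonotactically illegal
rmog — violates constraint (iv): syllable 1 onset /rm/: /r/ (liquid, 4) → /m/ (nasal, 3) does not rise → phonotactically illegal
Phonotactically legal: zor, ro → 2.

2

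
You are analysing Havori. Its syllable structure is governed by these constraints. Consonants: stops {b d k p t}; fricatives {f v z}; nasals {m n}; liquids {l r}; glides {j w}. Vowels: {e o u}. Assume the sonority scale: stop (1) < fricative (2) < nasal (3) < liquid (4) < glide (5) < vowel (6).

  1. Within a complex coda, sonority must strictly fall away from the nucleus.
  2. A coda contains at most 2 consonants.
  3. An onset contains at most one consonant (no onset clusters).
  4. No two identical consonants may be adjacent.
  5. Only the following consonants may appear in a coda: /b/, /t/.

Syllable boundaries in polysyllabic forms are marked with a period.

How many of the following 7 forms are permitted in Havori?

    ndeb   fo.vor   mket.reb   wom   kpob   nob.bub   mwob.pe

0

ndeb — violates constraint 3: syllable 1 onset /nd/ has 2 consonants (> 1) → not permitted
fo.vor — violates constraint 5: syllable 2 coda contains /r/, which is not a licensed coda consonant → not permitted
mket.reb — violates constraint 3: syllable 1 onset /mk/ has 2 consonants (> 1) → not permitted
wom — violates constraint 5: syllable 1 coda contains /m/, which is not a licensed coda consonant → not permitted
kpob — violates constraint 3: syllable 1 onset /kp/ has 2 consonants (> 1) → not permitted
nob.bub — violates constraint 4: adjacent identical consonants /bb/ → not permitted
mwob.pe — violates constraint 3: syllable 1 onset /mw/ has 2 consonants (> 1) → not permitted
No form is permitted → 0.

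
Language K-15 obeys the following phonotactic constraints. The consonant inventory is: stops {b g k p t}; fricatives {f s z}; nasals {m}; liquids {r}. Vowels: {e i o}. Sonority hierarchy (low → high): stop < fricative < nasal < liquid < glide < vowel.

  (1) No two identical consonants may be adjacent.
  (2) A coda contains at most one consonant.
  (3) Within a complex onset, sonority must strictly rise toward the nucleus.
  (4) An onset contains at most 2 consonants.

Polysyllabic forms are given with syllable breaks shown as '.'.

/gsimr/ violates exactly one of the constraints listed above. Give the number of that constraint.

2

/gsimr/: syllable 1 coda /mr/ has 2 consonants (> 1).
This is a violation of constraint 2: "A coda contains at most one consonant."
The remaining constraints (1, 3, 4) are satisfied.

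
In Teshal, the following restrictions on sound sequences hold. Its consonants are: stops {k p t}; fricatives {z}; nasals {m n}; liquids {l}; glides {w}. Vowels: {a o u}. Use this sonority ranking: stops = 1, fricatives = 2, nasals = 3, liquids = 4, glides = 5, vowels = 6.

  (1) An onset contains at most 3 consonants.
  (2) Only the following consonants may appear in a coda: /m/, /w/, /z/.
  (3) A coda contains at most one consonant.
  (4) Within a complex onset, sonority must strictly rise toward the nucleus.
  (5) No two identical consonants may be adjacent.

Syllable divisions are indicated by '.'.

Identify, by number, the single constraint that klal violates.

2

klal: syllable 1 coda contains /l/, which is not a licensed coda consonant.
This is a violation of constraint 2: "Only the following consonants may appear in a coda: /m/, /w/, /z/."
The remaining constraints (1, 3, 4, 5) are satisfied.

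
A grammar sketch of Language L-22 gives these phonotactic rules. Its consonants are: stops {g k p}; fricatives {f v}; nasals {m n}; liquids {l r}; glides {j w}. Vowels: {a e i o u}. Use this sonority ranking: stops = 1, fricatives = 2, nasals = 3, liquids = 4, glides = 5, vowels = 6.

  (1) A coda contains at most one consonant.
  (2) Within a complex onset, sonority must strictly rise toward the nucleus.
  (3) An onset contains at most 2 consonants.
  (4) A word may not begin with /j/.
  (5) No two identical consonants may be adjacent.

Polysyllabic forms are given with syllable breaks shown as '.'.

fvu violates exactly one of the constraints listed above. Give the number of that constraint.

fvu: syllable 1 onset /fv/: /f/ (fricative, 2) → /v/ (fricative, 2) does not rise.
This is a violation of constraint 2: "Within a complex onset, sonority must strictly rise toward the nucleus."
The remaining constraints (1, 3, 4, 5) are satisfied.

2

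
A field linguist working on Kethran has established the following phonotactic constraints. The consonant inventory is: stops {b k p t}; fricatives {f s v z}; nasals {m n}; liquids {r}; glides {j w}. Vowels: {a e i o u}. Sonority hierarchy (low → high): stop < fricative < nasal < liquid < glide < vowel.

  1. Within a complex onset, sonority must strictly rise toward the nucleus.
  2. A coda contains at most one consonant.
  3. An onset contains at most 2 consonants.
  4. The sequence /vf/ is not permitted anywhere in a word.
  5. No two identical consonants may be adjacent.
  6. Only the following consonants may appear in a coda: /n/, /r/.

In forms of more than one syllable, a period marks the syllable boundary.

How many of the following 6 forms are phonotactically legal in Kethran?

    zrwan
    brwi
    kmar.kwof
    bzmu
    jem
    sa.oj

0

zrwan — violates constraint 3: syllable 1 onset /zrw/ has 3 consonants (> 2) → phonotactically illegal
brwi — violates constraint 3: syllable 1 onset /brw/ has 3 consonants (> 2) → phonotactically illegal
kmar.kwof — violates constraint 6: syllable 2 coda contains /f/, which is not a licensed coda consonant → phonotactically illegal
bzmu — violates constraint 3: syllable 1 onset /bzm/ has 3 consonants (> 2) → phonotactically illegal
jem — violates constraint 6: syllable 1 coda contains /m/, which is not a licensed coda consonant → phonotactically illegal
sa.oj — violates constraint 6: syllable 2 coda contains /j/, which is not a licensed coda consonant → phonotactically illegal
No form is phonotactically legal → 0.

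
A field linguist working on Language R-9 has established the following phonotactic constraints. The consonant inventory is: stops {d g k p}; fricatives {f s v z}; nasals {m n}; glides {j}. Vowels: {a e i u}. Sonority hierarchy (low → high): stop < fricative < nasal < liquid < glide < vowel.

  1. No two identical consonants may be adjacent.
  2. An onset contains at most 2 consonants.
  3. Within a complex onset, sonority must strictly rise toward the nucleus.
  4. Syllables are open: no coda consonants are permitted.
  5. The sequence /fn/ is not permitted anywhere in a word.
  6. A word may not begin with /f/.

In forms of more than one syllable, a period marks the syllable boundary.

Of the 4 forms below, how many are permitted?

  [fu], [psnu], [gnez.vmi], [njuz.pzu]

0

[fu] — violates constraint 6: word begins with /f/ → not permitted
[psnu] — violates constraint 2: syllable 1 onset /psn/ has 3 consonants (> 2) → not permitted
[gnez.vmi] — violates constraint 4: syllable 1 coda /z/ has 1 consonant (> 0) → not permitted
[njuz.pzu] — violates constraint 4: syllable 1 coda /z/ has 1 consonant (> 0) → not permitted
No form is permitted → 0.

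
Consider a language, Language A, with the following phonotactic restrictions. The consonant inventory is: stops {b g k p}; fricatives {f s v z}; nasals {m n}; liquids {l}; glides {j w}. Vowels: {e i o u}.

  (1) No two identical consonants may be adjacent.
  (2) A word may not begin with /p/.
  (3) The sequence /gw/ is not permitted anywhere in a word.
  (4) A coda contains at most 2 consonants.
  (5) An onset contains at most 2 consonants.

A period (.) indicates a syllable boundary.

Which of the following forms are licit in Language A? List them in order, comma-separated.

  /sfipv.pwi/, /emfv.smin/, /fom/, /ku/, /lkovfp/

/sfipv.pwi/, /fom/, /ku/

/sfipv.pwi/ — σ1 onset /sf/ (2C), coda /pv/ (2C) ok; σ2 onset /pw/ (2C), coda /∅/ ok → licit
/emfv.smin/ — violates constraint 4: syllable 1 coda /mfv/ has 3 consonants (> 2) → illicit
/fom/ — σ1 onset /f/, coda /m/ ok → licit
/ku/ — σ1 onset /k/, coda /∅/ ok → licit
/lkovfp/ — violates constraint 4: syllable 1 coda /vfp/ has 3 consonants (> 2) → illicit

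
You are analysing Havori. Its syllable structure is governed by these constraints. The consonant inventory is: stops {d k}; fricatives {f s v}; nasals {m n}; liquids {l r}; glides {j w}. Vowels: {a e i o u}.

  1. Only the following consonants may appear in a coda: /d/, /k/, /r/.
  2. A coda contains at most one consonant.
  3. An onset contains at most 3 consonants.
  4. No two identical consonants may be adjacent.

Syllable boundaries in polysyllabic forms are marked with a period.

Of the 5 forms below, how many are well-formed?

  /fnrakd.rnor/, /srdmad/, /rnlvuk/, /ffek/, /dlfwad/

0

/fnrakd.rnor/ — violates constraint 2: syllable 1 coda /kd/ has 2 consonants (> 1) → ill-formed
/srdmad/ — violates constraint 3: syllable 1 onset /srdm/ has 4 consonants (> 3) → ill-formed
/rnlvuk/ — violates constraint 3: syllable 1 onset /rnlv/ has 4 consonants (> 3) → ill-formed
/ffek/ — violates constraint 4: adjacent identical consonants /ff/ → ill-formed
/dlfwad/ — violates constraint 3: syllable 1 onset /dlfw/ has 4 consonants (> 3) → ill-formed
No form is well-formed → 0.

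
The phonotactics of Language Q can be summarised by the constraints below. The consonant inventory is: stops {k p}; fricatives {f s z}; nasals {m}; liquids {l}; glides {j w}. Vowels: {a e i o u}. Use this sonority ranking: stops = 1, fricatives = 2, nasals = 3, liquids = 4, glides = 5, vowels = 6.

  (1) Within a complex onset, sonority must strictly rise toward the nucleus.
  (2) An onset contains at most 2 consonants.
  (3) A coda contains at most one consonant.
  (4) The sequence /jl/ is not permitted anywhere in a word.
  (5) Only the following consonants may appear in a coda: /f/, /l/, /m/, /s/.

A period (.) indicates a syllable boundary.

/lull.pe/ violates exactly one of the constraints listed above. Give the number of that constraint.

3

/lull.pe/: syllable 1 coda /ll/ has 2 consonants (> 1).
This is a violation of constraint 3: "A coda contains at most one consonant."
The remaining constraints (1, 2, 4, 5) are satisfied.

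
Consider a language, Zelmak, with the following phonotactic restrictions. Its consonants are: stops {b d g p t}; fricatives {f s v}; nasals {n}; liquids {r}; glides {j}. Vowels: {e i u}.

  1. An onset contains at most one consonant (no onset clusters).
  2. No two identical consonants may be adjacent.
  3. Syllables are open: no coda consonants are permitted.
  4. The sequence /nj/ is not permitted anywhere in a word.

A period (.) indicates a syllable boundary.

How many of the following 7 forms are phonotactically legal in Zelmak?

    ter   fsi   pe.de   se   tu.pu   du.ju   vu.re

5

ter — violates constraint 3: syllable 1 coda /r/ has 1 consonant (> 0) → phonotactically illegal
fsi — violates constraint 1: syllable 1 onset /fs/ has 2 consonants (> 1) → phonotactically illegal
pe.de — σ1 onset /p/, coda /∅/ ok; σ2 onset /d/, coda /∅/ ok → phonotactically legal
se — σ1 onset /s/, coda /∅/ ok → phonotactically legal
tu.pu — σ1 onset /t/, coda /∅/ ok; σ2 onset /p/, coda /∅/ ok → phonotactically legal
du.ju — σ1 onset /d/, coda /∅/ ok; σ2 onset /j/, coda /∅/ ok → phonotactically legal
vu.re — σ1 onset /v/, coda /∅/ ok; σ2 onset /r/, coda /∅/ ok → phonotactically legal
Phonotactically legal: pe.de, se, tu.pu, du.ju, vu.re → 5.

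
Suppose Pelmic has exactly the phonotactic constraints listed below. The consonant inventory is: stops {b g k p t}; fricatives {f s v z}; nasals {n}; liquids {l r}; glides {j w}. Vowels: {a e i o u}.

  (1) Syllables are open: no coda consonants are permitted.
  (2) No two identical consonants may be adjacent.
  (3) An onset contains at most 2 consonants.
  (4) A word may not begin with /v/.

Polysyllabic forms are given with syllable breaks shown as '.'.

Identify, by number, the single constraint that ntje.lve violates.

3

ntje.lve: syllable 1 onset /ntj/ has 3 consonants (> 2).
This is a violation of constraint 3: "An onset contains at most 2 consonants."
The remaining constraints (1, 2, 4) are satisfied.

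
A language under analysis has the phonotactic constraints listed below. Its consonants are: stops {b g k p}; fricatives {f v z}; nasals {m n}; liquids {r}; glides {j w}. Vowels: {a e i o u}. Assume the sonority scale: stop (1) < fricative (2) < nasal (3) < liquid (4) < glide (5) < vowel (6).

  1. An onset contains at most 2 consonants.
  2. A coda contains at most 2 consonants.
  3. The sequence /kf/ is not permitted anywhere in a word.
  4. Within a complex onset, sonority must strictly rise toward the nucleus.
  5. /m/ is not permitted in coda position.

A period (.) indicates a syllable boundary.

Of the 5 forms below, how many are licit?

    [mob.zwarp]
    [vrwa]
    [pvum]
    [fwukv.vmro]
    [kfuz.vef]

1

[mob.zwarp] — σ1 onset /m/, coda /b/ ok; σ2 onset /zw/ (2→5 rises), coda /rp/ (2C) ok → licit
[vrwa] — violates constraint 1: syllable 1 onset /vrw/ has 3 consonants (> 2) → illicit
[pvum] — violates constraint 5: syllable 1 coda contains /m/ → illicit
[fwukv.vmro] — violates constraint 1: syllable 2 onset /vmr/ has 3 consonants (> 2) → illicit
[kfuz.vef] — violates constraint 3: contains banned sequence /kf/ → illicit
Licit: [mob.zwarp] → 1.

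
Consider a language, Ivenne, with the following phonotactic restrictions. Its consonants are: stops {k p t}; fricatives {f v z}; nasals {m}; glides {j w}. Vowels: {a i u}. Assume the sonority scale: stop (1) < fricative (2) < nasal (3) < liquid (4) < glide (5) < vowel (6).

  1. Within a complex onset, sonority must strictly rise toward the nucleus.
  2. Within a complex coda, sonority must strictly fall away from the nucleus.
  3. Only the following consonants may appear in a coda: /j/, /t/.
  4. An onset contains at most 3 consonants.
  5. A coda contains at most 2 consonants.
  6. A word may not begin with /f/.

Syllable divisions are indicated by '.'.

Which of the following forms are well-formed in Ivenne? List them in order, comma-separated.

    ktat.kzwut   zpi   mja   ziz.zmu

ktat.kzwut — violates constraint 1: syllable 1 onset /kt/: /k/ (stop, 1) → /t/ (stop, 1) does not rise → ill-formed
zpi — violates constraint 1: syllable 1 onset /zp/: /z/ (fricative, 2) → /p/ (stop, 1) does not rise → ill-formed
mja — σ1 onset /mj/ (3→5 rises), coda /∅/ ok → well-formed
ziz.zmu — violates constraint 3: syllable 1 coda contains /z/, which is not a licensed coda consonant → ill-formed

mja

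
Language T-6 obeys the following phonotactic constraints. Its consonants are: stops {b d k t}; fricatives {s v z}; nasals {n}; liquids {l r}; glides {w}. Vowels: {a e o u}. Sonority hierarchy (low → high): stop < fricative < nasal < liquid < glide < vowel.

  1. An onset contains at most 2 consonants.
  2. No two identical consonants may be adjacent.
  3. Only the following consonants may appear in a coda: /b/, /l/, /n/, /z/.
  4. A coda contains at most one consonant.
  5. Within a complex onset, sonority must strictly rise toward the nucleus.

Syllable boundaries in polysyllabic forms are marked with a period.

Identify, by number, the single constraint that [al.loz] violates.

2

[al.loz]: adjacent identical consonants /ll/.
This is a violation of constraint 2: "No two identical consonants may be adjacent."
The remaining constraints (1, 3, 4, 5) are satisfied.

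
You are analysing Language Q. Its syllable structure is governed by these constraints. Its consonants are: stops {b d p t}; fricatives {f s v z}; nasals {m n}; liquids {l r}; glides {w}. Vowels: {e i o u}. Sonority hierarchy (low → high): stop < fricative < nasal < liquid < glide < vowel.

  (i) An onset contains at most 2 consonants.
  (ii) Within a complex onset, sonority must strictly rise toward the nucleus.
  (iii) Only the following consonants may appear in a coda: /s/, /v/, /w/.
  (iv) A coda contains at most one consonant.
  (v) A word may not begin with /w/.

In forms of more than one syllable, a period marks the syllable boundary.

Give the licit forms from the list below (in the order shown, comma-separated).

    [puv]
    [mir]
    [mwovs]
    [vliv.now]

[puv], [vliv.now]

[puv] — σ1 onset /p/, coda /v/ ok → licit
[mir] — violates constraint (iii): syllable 1 coda contains /r/, which is not a licensed coda consonant → illicit
[mwovs] — violates constraint (iv): syllable 1 coda /vs/ has 2 consonants (> 1) → illicit
[vliv.now] — σ1 onset /vl/ (2→4 rises), coda /v/ ok; σ2 onset /n/, coda /w/ ok → licit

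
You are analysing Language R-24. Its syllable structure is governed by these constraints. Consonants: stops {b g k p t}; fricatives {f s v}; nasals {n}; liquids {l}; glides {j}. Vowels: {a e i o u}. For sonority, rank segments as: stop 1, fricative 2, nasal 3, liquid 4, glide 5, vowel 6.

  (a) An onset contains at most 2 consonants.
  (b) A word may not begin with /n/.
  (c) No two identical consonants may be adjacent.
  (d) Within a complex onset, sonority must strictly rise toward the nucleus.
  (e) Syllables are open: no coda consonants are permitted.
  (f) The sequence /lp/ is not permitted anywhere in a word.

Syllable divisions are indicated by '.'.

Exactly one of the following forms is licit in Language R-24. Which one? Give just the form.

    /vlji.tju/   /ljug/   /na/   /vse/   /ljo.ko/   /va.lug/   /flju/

/ljo.ko/

/vlji.tju/ — violates constraint (a): syllable 1 onset /vlj/ has 3 consonants (> 2) → illicit
/ljug/ — violates constraint (e): syllable 1 coda /g/ has 1 consonant (> 0) → illicit
/na/ — violates constraint (b): word begins with /n/ → illicit
/vse/ — violates constraint (d): syllable 1 onset /vs/: /v/ (fricative, 2) → /s/ (fricative, 2) does not rise → illicit
/ljo.ko/ — σ1 onset /lj/ (4→5 rises), coda /∅/ ok; σ2 onset /k/, coda /∅/ ok → licit
/va.lug/ — violates constraint (e): syllable 2 coda /g/ has 1 consonant (> 0) → illicit
/flju/ — violates constraint (a): syllable 1 onset /flj/ has 3 consonants (> 2) → illicit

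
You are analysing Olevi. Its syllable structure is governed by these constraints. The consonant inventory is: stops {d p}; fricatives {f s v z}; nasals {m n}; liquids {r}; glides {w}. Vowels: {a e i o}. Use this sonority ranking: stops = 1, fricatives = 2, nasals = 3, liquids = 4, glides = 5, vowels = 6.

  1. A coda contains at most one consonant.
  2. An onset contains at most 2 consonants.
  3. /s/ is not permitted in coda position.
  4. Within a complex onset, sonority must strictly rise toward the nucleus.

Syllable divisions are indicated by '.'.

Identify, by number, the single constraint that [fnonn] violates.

1

[fnonn]: syllable 1 coda /nn/ has 2 consonants (> 1).
This is a violation of constraint 1: "A coda contains at most one consonant."
The remaining constraints (2, 3, 4) are satisfied.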